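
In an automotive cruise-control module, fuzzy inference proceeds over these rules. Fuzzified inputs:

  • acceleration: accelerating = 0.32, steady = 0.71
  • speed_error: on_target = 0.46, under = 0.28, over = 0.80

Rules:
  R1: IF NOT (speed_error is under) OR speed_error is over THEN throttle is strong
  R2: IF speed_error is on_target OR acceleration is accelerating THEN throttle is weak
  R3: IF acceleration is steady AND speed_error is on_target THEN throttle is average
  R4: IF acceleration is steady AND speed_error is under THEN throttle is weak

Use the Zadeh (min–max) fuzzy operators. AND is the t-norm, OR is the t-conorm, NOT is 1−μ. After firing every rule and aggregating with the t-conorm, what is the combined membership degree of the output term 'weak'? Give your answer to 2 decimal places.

0.46

R1: ¬under=1−0.28=0.72, over=0.80; OR[max(a, b)] → w = 0.80
R2: on_target=0.46, accelerating=0.32; OR[max(a, b)] → w = 0.46
R3: steady=0.71, on_target=0.46; AND[min(a, b)] → w = 0.46
R4: steady=0.71, under=0.28; AND[min(a, b)] → w = 0.28
Rules with consequent 'weak': {R2, R4} → strengths 0.46, 0.28
Aggregate via t-conorm [max(a, b)]: 0.46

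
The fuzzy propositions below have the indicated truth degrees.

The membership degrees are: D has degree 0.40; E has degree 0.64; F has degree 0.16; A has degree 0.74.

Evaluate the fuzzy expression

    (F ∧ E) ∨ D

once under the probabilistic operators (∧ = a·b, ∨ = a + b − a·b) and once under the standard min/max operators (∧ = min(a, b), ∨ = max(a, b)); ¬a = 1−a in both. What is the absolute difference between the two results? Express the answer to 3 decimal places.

Under probabilistic:
  F ∧ E = a·b on (0.1600, 0.6400) = 0.1024
  (F ∧ E) ∨ D = a + b − a·b on (0.1024, 0.4000) = 0.4614
  → value = 0.4614
Under standard min/max:
  F ∧ E = min(a, b) on (0.16, 0.64) = 0.16
  (F ∧ E) ∨ D = max(a, b) on (0.16, 0.40) = 0.40
  → value = 0.4000
|0.4614 − 0.4000| = 0.061

0.061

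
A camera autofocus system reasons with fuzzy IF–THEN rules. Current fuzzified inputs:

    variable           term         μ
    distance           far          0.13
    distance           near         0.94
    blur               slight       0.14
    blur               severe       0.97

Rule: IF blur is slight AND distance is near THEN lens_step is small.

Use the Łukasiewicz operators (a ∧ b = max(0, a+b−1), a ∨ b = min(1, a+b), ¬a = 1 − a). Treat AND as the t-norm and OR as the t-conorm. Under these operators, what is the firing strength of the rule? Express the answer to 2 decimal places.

0.08

firing strength: slight=0.14, near=0.94; AND[max(0, a+b−1)] → w = 0.08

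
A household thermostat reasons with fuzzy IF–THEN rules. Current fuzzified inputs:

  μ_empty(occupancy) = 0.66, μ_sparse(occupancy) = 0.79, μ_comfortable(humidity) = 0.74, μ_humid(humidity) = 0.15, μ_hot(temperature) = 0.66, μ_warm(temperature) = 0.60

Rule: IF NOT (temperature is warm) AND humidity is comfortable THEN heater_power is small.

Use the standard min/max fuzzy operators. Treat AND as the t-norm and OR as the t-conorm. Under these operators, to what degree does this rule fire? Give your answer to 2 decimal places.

0.40

firing strength: ¬warm=1−0.60=0.40, comfortable=0.74; AND[min(a, b)] → w = 0.40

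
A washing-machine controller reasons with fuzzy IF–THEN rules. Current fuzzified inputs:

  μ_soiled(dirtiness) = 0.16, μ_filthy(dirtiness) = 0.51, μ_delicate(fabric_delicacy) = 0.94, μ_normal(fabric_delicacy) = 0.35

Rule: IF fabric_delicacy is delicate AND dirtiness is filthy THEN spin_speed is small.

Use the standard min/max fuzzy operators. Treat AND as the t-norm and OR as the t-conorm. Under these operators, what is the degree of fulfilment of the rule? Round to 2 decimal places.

0.51

firing strength: delicate=0.94, filthy=0.51; AND[min(a, b)] → w = 0.51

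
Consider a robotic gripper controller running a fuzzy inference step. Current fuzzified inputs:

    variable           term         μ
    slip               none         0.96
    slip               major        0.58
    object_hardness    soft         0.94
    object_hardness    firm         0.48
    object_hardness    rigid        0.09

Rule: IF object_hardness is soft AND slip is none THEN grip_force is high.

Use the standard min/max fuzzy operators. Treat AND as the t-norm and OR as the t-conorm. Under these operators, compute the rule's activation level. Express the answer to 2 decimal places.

0.94

firing strength: soft=0.94, none=0.96; AND[min(a, b)] → w = 0.94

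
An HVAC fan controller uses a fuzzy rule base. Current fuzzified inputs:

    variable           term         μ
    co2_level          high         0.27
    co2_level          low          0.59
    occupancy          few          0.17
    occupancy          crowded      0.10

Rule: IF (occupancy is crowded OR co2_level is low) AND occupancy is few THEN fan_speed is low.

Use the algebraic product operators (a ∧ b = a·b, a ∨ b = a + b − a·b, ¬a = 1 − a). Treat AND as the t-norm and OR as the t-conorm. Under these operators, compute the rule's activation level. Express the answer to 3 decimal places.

0.107

firing strength: (crowded=0.10 OR low=0.59) = 0.6310; AND[a·b] with few=0.17 → w = 0.1073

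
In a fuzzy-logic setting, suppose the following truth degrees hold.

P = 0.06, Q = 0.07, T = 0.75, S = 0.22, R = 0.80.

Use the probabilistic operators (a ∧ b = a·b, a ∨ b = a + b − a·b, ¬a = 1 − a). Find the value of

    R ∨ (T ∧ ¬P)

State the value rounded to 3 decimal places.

0.941

¬P = 1 − 0.0600 = 0.9400
T ∧ ¬P = a·b on (0.7500, 0.9400) = 0.7050
R ∨ (T ∧ ¬P) = a + b − a·b on (0.8000, 0.7050) = 0.9410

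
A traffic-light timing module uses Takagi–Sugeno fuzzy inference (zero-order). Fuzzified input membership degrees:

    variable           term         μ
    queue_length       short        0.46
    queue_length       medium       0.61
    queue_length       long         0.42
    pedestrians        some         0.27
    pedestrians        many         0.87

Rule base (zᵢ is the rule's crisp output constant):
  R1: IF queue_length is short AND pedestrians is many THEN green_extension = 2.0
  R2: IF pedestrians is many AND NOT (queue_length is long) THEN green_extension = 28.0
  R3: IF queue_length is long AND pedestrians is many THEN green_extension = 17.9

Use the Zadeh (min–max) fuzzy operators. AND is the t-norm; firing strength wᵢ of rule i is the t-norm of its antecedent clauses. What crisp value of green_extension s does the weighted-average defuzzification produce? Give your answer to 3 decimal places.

R1 (z=2.0): short=0.46, many=0.87; AND[min(a, b)] → w = 0.46
R2 (z=28.0): many=0.87, ¬long=1−0.42=0.58; AND[min(a, b)] → w = 0.58
R3 (z=17.9): long=0.42, many=0.87; AND[min(a, b)] → w = 0.42
Weighted average = (0.46·2.0 + 0.58·28.0 + 0.42·17.9) / (0.46 + 0.58 + 0.42)
  = 24.6780 / 1.4600 = 16.903

16.903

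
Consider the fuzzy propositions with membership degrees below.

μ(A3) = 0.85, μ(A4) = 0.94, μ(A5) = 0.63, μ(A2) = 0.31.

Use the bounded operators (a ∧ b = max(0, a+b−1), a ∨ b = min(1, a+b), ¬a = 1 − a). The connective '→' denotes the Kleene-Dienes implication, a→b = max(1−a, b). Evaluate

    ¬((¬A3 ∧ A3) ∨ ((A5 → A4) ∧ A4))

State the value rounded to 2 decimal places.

¬A3 = 1 − 0.85 = 0.15
¬A3 ∧ A3 = max(0, a+b−1) on (0.15, 0.85) = 0.00
A5 → A4  [Kleene-Dienes: max(1−a, b)] with a=0.63, b=0.94 → 0.94
(A5 → A4) ∧ A4 = max(0, a+b−1) on (0.94, 0.94) = 0.88
(¬A3 ∧ A3) ∨ ((A5 → A4) ∧ A4) = min(1, a+b) on (0.00, 0.88) = 0.88
¬((¬A3 ∧ A3) ∨ ((A5 → A4) ∧ A4)) = 1 − 0.88 = 0.12

0.12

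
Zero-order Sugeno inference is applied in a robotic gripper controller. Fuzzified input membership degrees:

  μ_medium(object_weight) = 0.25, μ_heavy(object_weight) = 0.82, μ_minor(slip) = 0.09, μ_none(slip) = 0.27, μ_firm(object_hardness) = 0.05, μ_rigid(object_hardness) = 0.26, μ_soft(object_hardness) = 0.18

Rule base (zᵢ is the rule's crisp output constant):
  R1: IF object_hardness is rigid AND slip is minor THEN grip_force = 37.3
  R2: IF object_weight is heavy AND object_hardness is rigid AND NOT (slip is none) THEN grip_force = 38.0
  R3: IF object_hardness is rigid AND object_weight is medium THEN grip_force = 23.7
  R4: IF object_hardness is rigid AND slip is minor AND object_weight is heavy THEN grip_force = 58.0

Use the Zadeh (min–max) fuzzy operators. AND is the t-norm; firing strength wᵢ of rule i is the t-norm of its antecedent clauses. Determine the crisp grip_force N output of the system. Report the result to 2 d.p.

35.34

R1 (z=37.3): rigid=0.26, minor=0.09; AND[min(a, b)] → w = 0.09
R2 (z=38.0): heavy=0.82, rigid=0.26, ¬none=1−0.27=0.73; AND[min(a, b)] → w = 0.26
R3 (z=23.7): rigid=0.26, medium=0.25; AND[min(a, b)] → w = 0.25
R4 (z=58.0): rigid=0.26, minor=0.09, heavy=0.82; AND[min(a, b)] → w = 0.09
Weighted average = (0.09·37.3 + 0.26·38.0 + 0.25·23.7 + 0.09·58.0) / (0.09 + 0.26 + 0.25 + 0.09)
  = 24.3820 / 0.6900 = 35.34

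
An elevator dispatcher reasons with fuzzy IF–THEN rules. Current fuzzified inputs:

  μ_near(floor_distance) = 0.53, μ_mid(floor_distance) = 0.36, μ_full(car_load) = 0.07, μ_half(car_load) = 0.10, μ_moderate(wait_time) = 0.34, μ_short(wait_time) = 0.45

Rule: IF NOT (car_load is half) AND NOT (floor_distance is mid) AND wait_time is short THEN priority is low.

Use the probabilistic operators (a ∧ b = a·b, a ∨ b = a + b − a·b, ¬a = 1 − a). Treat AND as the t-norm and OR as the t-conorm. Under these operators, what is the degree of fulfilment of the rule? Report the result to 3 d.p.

0.259

firing strength: ¬half=1−0.10=0.90, ¬mid=1−0.36=0.64, short=0.45; AND[a·b] → w = 0.2592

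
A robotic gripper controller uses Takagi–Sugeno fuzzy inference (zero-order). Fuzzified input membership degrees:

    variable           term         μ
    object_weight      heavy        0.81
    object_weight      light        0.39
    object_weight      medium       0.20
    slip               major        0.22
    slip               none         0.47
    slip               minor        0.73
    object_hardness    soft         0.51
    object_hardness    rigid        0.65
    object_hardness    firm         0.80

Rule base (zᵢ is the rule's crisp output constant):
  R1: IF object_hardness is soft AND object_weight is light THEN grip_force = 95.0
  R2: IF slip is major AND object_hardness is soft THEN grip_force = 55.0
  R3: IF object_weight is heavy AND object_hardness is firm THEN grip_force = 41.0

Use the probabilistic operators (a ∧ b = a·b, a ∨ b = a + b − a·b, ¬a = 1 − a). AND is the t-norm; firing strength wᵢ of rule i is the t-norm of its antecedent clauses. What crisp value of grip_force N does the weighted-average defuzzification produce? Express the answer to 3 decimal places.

R1 (z=95.0): soft=0.51, light=0.39; AND[a·b] → w = 0.1989
R2 (z=55.0): major=0.22, soft=0.51; AND[a·b] → w = 0.1122
R3 (z=41.0): heavy=0.81, firm=0.80; AND[a·b] → w = 0.6480
Weighted average = (0.1989·95.0 + 0.1122·55.0 + 0.6480·41.0) / (0.1989 + 0.1122 + 0.6480)
  = 51.6345 / 0.9591 = 53.836

53.836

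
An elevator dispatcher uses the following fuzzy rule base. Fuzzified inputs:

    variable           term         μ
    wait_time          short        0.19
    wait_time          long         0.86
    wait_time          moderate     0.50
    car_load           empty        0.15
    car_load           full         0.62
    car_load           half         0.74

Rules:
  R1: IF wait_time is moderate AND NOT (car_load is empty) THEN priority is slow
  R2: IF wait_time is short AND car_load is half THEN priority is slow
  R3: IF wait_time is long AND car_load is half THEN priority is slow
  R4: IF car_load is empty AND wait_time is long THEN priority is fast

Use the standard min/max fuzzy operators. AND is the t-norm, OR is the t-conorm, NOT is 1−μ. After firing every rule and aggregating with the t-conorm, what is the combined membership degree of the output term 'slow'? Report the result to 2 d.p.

0.74

R1: moderate=0.50, ¬empty=1−0.15=0.85; AND[min(a, b)] → w = 0.50
R2: short=0.19, half=0.74; AND[min(a, b)] → w = 0.19
R3: long=0.86, half=0.74; AND[min(a, b)] → w = 0.74
R4: empty=0.15, long=0.86; AND[min(a, b)] → w = 0.15
Rules with consequent 'slow': {R1, R2, R3} → strengths 0.50, 0.19, 0.74
Aggregate via t-conorm [max(a, b)]: 0.74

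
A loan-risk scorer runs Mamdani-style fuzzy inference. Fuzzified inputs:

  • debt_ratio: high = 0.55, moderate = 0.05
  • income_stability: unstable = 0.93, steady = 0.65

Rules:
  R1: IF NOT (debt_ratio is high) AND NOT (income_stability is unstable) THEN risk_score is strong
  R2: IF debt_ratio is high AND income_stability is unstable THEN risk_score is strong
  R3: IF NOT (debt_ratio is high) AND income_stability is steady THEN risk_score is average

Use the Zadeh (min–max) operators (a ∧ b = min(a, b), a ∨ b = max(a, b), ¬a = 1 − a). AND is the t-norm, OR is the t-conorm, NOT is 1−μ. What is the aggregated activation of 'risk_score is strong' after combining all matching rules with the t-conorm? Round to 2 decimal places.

R1: ¬high=1−0.55=0.45, ¬unstable=1−0.93=0.07; AND[min(a, b)] → w = 0.07
R2: high=0.55, unstable=0.93; AND[min(a, b)] → w = 0.55
R3: ¬high=1−0.55=0.45, steady=0.65; AND[min(a, b)] → w = 0.45
Rules with consequent 'strong': {R1, R2} → strengths 0.07, 0.55
Aggregate via t-conorm [max(a, b)]: 0.55

0.55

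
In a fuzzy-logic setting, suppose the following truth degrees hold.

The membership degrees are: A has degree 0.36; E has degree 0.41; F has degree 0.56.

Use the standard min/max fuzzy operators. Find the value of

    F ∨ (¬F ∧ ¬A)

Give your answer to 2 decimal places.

0.56

¬F = 1 − 0.56 = 0.44
¬A = 1 − 0.36 = 0.64
¬F ∧ ¬A = min(a, b) on (0.44, 0.64) = 0.44
F ∨ (¬F ∧ ¬A) = max(a, b) on (0.56, 0.44) = 0.56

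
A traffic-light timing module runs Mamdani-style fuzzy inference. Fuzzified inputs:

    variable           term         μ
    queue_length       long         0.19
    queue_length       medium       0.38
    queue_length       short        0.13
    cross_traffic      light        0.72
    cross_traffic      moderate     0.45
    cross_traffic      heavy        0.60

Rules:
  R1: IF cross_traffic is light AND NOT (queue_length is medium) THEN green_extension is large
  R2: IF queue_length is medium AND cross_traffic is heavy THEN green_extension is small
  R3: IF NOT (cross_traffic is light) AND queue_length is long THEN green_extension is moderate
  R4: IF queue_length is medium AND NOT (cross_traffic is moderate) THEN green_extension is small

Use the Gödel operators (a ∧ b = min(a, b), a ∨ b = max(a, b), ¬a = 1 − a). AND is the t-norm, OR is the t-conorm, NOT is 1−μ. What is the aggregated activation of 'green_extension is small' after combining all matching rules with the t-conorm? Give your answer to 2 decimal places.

R1: light=0.72, ¬medium=1−0.38=0.62; AND[min(a, b)] → w = 0.62
R2: medium=0.38, heavy=0.60; AND[min(a, b)] → w = 0.38
R3: ¬light=1−0.72=0.28, long=0.19; AND[min(a, b)] → w = 0.19
R4: medium=0.38, ¬moderate=1−0.45=0.55; AND[min(a, b)] → w = 0.38
Rules with consequent 'small': {R2, R4} → strengths 0.38, 0.38
Aggregate via t-conorm [max(a, b)]: 0.38

0.38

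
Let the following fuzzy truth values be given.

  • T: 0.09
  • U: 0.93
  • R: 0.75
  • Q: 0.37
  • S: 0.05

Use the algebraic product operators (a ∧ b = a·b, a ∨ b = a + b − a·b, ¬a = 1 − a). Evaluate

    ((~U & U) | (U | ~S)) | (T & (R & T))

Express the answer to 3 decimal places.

0.997

~U = 1 − 0.9300 = 0.0700
~U & U = a·b on (0.0700, 0.9300) = 0.0651
~S = 1 − 0.0500 = 0.9500
U | ~S = a + b − a·b on (0.9300, 0.9500) = 0.9965
(~U & U) | (U | ~S) = a + b − a·b on (0.0651, 0.9965) = 0.9967
R & T = a·b on (0.7500, 0.0900) = 0.0675
T & (R & T) = a·b on (0.0900, 0.0675) = 0.0061
((~U & U) | (U | ~S)) | (T & (R & T)) = a + b − a·b on (0.9967, 0.0061) = 0.9967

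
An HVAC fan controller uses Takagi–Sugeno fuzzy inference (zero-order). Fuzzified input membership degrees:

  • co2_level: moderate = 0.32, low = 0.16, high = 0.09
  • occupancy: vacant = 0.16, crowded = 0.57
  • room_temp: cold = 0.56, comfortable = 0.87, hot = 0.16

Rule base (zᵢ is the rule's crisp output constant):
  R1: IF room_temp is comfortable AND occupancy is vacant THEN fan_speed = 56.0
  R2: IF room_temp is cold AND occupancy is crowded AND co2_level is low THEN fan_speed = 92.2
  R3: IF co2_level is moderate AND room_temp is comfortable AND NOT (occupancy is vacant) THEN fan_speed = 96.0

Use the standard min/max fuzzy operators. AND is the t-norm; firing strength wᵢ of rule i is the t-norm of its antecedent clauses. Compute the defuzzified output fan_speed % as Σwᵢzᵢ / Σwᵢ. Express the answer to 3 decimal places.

85.050

R1 (z=56.0): comfortable=0.87, vacant=0.16; AND[min(a, b)] → w = 0.16
R2 (z=92.2): cold=0.56, crowded=0.57, low=0.16; AND[min(a, b)] → w = 0.16
R3 (z=96.0): moderate=0.32, comfortable=0.87, ¬vacant=1−0.16=0.84; AND[min(a, b)] → w = 0.32
Weighted average = (0.16·56.0 + 0.16·92.2 + 0.32·96.0) / (0.16 + 0.16 + 0.32)
  = 54.4320 / 0.6400 = 85.050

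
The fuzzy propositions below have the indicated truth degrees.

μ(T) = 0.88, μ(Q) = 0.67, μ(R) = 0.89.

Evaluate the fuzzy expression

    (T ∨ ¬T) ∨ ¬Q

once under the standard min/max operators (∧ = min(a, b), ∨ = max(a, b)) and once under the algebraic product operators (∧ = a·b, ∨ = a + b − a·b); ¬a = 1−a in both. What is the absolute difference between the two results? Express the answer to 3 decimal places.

0.049

Under standard min/max:
  ¬T = 1 − 0.88 = 0.12
  T ∨ ¬T = max(a, b) on (0.88, 0.12) = 0.88
  ¬Q = 1 − 0.67 = 0.33
  (T ∨ ¬T) ∨ ¬Q = max(a, b) on (0.88, 0.33) = 0.88
  → value = 0.8800
Under algebraic product:
  ¬T = 1 − 0.8800 = 0.1200
  T ∨ ¬T = a + b − a·b on (0.8800, 0.1200) = 0.8944
  ¬Q = 1 − 0.6700 = 0.3300
  (T ∨ ¬T) ∨ ¬Q = a + b − a·b on (0.8944, 0.3300) = 0.9292
  → value = 0.9292
|0.8800 − 0.9292| = 0.049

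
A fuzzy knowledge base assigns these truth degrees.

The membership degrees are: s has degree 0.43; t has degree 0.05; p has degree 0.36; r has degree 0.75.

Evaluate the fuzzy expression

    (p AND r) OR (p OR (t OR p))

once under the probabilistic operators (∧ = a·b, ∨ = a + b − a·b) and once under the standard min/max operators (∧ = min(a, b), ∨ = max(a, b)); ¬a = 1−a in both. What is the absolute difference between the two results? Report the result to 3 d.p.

0.356

Under probabilistic:
  p AND r = a·b on (0.3600, 0.7500) = 0.2700
  t OR p = a + b − a·b on (0.0500, 0.3600) = 0.3920
  p OR (t OR p) = a + b − a·b on (0.3600, 0.3920) = 0.6109
  (p AND r) OR (p OR (t OR p)) = a + b − a·b on (0.2700, 0.6109) = 0.7159
  → value = 0.7159
Under standard min/max:
  p AND r = min(a, b) on (0.36, 0.75) = 0.36
  t OR p = max(a, b) on (0.05, 0.36) = 0.36
  p OR (t OR p) = max(a, b) on (0.36, 0.36) = 0.36
  (p AND r) OR (p OR (t OR p)) = max(a, b) on (0.36, 0.36) = 0.36
  → value = 0.3600
|0.7159 − 0.3600| = 0.356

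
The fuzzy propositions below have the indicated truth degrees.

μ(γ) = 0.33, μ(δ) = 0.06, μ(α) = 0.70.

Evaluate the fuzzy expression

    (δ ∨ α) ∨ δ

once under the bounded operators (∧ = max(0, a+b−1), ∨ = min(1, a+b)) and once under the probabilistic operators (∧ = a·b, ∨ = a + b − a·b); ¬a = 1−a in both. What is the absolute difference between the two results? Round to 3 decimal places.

Under bounded:
  δ ∨ α = min(1, a+b) on (0.06, 0.70) = 0.76
  (δ ∨ α) ∨ δ = min(1, a+b) on (0.76, 0.06) = 0.82
  → value = 0.8200
Under probabilistic:
  δ ∨ α = a + b − a·b on (0.0600, 0.7000) = 0.7180
  (δ ∨ α) ∨ δ = a + b − a·b on (0.7180, 0.0600) = 0.7349
  → value = 0.7349
|0.8200 − 0.7349| = 0.085

0.085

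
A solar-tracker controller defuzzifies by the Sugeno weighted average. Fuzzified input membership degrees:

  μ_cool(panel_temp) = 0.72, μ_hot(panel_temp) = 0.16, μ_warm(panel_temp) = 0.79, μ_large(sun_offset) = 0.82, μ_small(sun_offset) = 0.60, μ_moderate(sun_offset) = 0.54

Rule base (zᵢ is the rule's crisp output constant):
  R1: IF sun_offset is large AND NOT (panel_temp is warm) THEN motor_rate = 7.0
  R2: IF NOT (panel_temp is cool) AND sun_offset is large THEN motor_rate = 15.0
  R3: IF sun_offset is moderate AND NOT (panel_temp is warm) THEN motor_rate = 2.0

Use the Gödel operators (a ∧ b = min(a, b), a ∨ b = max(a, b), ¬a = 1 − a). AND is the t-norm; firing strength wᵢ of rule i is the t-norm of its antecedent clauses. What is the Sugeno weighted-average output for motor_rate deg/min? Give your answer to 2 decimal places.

8.70

R1 (z=7.0): large=0.82, ¬warm=1−0.79=0.21; AND[min(a, b)] → w = 0.21
R2 (z=15.0): ¬cool=1−0.72=0.28, large=0.82; AND[min(a, b)] → w = 0.28
R3 (z=2.0): moderate=0.54, ¬warm=1−0.79=0.21; AND[min(a, b)] → w = 0.21
Weighted average = (0.21·7.0 + 0.28·15.0 + 0.21·2.0) / (0.21 + 0.28 + 0.21)
  = 6.0900 / 0.7000 = 8.70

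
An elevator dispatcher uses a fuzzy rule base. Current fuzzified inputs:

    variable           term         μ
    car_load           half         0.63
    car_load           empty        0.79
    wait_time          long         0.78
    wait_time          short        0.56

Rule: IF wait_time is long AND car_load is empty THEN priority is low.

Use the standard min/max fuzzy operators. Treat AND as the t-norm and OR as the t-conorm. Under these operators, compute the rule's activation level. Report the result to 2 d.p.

0.78

firing strength: long=0.78, empty=0.79; AND[min(a, b)] → w = 0.78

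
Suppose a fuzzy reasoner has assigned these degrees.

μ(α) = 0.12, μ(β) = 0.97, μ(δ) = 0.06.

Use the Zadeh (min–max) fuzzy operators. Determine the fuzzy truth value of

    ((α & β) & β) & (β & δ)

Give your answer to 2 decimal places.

α & β = min(a, b) on (0.12, 0.97) = 0.12
(α & β) & β = min(a, b) on (0.12, 0.97) = 0.12
β & δ = min(a, b) on (0.97, 0.06) = 0.06
((α & β) & β) & (β & δ) = min(a, b) on (0.12, 0.06) = 0.06

0.06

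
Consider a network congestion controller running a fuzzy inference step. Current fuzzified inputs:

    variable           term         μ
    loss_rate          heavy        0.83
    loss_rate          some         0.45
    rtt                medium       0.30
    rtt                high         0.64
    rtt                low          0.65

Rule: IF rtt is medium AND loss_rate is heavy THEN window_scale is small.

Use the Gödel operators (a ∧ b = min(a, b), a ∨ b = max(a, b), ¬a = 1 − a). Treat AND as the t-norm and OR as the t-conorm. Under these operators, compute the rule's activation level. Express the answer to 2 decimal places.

firing strength: medium=0.30, heavy=0.83; AND[min(a, b)] → w = 0.30

0.30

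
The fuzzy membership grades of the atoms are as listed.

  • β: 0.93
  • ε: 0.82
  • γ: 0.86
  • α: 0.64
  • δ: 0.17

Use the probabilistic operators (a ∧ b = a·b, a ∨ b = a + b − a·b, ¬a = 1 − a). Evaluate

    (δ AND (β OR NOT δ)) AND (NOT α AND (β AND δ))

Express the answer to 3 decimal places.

0.010

NOT δ = 1 − 0.1700 = 0.8300
β OR NOT δ = a + b − a·b on (0.9300, 0.8300) = 0.9881
δ AND (β OR NOT δ) = a·b on (0.1700, 0.9881) = 0.1680
NOT α = 1 − 0.6400 = 0.3600
β AND δ = a·b on (0.9300, 0.1700) = 0.1581
NOT α AND (β AND δ) = a·b on (0.3600, 0.1581) = 0.0569
(δ AND (β OR NOT δ)) AND (NOT α AND (β AND δ)) = a·b on (0.1680, 0.0569) = 0.0096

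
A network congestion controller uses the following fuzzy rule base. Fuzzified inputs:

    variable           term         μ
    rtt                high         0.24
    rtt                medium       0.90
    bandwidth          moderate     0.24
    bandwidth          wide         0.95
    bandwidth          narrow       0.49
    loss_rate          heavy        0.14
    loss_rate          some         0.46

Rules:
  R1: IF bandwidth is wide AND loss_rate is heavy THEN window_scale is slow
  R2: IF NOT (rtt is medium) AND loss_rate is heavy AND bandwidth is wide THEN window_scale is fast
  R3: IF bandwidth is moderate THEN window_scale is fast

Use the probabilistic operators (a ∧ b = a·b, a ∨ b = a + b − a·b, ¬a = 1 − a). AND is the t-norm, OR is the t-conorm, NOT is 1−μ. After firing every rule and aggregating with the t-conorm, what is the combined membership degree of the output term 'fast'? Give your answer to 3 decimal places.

R1: wide=0.95, heavy=0.14; AND[a·b] → w = 0.1330
R2: ¬medium=1−0.90=0.10, heavy=0.14, wide=0.95; AND[a·b] → w = 0.0133
R3: moderate=0.24 → w = 0.2400
Rules with consequent 'fast': {R2, R3} → strengths 0.0133, 0.2400
Aggregate via t-conorm [a + b − a·b]: 0.2501

0.250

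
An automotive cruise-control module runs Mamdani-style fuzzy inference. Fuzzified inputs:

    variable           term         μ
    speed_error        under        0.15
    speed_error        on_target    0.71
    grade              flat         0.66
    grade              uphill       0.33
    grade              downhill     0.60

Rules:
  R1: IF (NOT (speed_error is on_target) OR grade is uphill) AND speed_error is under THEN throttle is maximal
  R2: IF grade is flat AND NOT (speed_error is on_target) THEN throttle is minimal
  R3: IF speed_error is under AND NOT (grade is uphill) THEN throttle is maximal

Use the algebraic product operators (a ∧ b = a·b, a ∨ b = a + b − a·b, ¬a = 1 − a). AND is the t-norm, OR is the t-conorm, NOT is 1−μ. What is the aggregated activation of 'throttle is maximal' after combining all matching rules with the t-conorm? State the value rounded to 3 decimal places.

0.171

R1: (¬on_target=1−0.71=0.29 OR uphill=0.33) = 0.5243; AND[a·b] with under=0.15 → w = 0.0786
R2: flat=0.66, ¬on_target=1−0.71=0.29; AND[a·b] → w = 0.1914
R3: under=0.15, ¬uphill=1−0.33=0.67; AND[a·b] → w = 0.1005
Rules with consequent 'maximal': {R1, R3} → strengths 0.0786, 0.1005
Aggregate via t-conorm [a + b − a·b]: 0.1712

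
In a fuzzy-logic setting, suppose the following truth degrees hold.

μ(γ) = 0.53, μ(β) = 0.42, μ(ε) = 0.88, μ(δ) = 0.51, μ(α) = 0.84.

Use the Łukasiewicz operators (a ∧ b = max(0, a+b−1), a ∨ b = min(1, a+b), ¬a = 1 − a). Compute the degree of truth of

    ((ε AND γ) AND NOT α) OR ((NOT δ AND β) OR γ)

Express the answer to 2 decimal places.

ε AND γ = max(0, a+b−1) on (0.88, 0.53) = 0.41
NOT α = 1 − 0.84 = 0.16
(ε AND γ) AND NOT α = max(0, a+b−1) on (0.41, 0.16) = 0.00
NOT δ = 1 − 0.51 = 0.49
NOT δ AND β = max(0, a+b−1) on (0.49, 0.42) = 0.00
(NOT δ AND β) OR γ = min(1, a+b) on (0.00, 0.53) = 0.53
((ε AND γ) AND NOT α) OR ((NOT δ AND β) OR γ) = min(1, a+b) on (0.00, 0.53) = 0.53

0.53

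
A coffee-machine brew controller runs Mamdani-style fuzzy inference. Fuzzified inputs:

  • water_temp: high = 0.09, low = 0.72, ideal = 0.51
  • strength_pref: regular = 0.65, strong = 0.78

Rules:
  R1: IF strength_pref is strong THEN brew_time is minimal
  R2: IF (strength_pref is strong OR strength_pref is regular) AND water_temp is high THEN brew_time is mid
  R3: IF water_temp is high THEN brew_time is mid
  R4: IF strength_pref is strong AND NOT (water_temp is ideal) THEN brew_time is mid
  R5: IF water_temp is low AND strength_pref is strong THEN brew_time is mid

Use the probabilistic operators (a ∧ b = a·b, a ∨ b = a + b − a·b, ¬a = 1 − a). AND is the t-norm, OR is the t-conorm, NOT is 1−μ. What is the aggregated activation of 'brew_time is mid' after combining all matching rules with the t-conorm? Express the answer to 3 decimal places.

0.774

R1: strong=0.78 → w = 0.7800
R2: (strong=0.78 OR regular=0.65) = 0.9230; AND[a·b] with high=0.09 → w = 0.0831
R3: high=0.09 → w = 0.0900
R4: strong=0.78, ¬ideal=1−0.51=0.49; AND[a·b] → w = 0.3822
R5: low=0.72, strong=0.78; AND[a·b] → w = 0.5616
Rules with consequent 'mid': {R2, R3, R4, R5} → strengths 0.0831, 0.0900, 0.3822, 0.5616
Aggregate via t-conorm [a + b − a·b]: 0.7740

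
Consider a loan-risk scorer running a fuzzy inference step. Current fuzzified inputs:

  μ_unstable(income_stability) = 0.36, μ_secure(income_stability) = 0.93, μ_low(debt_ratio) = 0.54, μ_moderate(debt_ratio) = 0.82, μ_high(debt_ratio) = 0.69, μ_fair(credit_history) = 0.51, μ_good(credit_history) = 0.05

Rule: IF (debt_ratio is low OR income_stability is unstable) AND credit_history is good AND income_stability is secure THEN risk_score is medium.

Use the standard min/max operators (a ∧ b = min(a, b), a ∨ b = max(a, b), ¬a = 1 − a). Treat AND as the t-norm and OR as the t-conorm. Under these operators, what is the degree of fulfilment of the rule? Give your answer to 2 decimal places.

firing strength: (low=0.54 OR unstable=0.36) = 0.54; AND[min(a, b)] with good=0.05, secure=0.93 → w = 0.05

0.05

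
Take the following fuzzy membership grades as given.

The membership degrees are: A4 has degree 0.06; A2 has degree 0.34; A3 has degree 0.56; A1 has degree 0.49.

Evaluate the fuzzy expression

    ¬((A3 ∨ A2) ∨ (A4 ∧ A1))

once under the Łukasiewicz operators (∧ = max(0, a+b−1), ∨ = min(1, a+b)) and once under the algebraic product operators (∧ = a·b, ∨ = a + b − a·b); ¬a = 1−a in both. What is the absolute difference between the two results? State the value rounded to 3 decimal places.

0.182

Under Łukasiewicz:
  A3 ∨ A2 = min(1, a+b) on (0.56, 0.34) = 0.90
  A4 ∧ A1 = max(0, a+b−1) on (0.06, 0.49) = 0.00
  (A3 ∨ A2) ∨ (A4 ∧ A1) = min(1, a+b) on (0.90, 0.00) = 0.90
  ¬((A3 ∨ A2) ∨ (A4 ∧ A1)) = 1 − 0.90 = 0.10
  → value = 0.1000
Under algebraic product:
  A3 ∨ A2 = a + b − a·b on (0.5600, 0.3400) = 0.7096
  A4 ∧ A1 = a·b on (0.0600, 0.4900) = 0.0294
  (A3 ∨ A2) ∨ (A4 ∧ A1) = a + b − a·b on (0.7096, 0.0294) = 0.7181
  ¬((A3 ∨ A2) ∨ (A4 ∧ A1)) = 1 − 0.7181 = 0.2819
  → value = 0.2819
|0.1000 − 0.2819| = 0.182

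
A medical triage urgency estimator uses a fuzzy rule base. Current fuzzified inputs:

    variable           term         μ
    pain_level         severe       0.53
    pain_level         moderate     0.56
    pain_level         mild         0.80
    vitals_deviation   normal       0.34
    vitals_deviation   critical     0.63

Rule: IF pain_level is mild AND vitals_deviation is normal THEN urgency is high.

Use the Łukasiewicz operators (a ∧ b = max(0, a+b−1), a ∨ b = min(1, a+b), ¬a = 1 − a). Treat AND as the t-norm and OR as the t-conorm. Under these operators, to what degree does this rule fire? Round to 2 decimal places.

0.14

firing strength: mild=0.80, normal=0.34; AND[max(0, a+b−1)] → w = 0.14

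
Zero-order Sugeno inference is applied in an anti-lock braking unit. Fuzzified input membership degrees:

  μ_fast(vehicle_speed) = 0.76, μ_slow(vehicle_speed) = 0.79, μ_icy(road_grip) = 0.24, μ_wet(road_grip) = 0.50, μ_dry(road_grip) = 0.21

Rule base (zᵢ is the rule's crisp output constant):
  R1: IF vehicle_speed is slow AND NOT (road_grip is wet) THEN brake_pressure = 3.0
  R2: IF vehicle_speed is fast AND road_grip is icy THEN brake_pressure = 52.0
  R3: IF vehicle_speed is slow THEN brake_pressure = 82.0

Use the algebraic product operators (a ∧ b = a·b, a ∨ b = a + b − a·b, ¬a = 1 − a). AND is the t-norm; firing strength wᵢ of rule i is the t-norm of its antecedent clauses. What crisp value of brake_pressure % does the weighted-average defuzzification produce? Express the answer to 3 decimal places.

R1 (z=3.0): slow=0.79, ¬wet=1−0.50=0.50; AND[a·b] → w = 0.3950
R2 (z=52.0): fast=0.76, icy=0.24; AND[a·b] → w = 0.1824
R3 (z=82.0): slow=0.79 → w = 0.7900
Weighted average = (0.3950·3.0 + 0.1824·52.0 + 0.7900·82.0) / (0.3950 + 0.1824 + 0.7900)
  = 75.4498 / 1.3674 = 55.178

55.178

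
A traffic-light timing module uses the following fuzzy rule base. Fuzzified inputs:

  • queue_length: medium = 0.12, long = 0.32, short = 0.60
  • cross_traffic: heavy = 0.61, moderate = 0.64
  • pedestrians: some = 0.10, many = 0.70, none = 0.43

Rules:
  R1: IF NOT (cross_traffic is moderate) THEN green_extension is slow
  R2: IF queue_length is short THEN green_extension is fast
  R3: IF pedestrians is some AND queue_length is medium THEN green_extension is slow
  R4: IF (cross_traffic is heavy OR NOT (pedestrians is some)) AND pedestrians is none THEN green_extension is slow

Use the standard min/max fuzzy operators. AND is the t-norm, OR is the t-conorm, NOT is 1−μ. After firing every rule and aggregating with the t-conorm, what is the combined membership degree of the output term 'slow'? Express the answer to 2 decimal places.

0.43

R1: ¬moderate=1−0.64=0.36 → w = 0.36
R2: short=0.60 → w = 0.60
R3: some=0.10, medium=0.12; AND[min(a, b)] → w = 0.10
R4: (heavy=0.61 OR ¬some=1−0.10=0.90) = 0.90; AND[min(a, b)] with none=0.43 → w = 0.43
Rules with consequent 'slow': {R1, R3, R4} → strengths 0.36, 0.10, 0.43
Aggregate via t-conorm [max(a, b)]: 0.43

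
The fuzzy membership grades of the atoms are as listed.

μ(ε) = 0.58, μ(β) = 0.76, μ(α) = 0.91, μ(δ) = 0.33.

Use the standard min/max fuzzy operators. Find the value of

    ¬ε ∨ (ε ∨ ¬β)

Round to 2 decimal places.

0.58

¬ε = 1 − 0.58 = 0.42
¬β = 1 − 0.76 = 0.24
ε ∨ ¬β = max(a, b) on (0.58, 0.24) = 0.58
¬ε ∨ (ε ∨ ¬β) = max(a, b) on (0.42, 0.58) = 0.58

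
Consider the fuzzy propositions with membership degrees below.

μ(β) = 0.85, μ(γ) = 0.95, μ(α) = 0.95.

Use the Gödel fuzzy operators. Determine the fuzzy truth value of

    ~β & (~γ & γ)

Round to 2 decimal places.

~β = 1 − 0.85 = 0.15
~γ = 1 − 0.95 = 0.05
~γ & γ = min(a, b) on (0.05, 0.95) = 0.05
~β & (~γ & γ) = min(a, b) on (0.15, 0.05) = 0.05

0.05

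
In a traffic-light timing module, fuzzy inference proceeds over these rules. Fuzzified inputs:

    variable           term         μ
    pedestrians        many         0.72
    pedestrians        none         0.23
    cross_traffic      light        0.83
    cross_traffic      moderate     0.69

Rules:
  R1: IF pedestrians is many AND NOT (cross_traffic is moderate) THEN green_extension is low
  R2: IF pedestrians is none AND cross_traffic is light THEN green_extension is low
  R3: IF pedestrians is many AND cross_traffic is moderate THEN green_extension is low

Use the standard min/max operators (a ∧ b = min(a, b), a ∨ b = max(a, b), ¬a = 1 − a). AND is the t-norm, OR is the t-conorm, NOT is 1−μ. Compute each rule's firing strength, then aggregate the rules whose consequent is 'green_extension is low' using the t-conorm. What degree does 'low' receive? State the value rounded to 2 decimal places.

R1: many=0.72, ¬moderate=1−0.69=0.31; AND[min(a, b)] → w = 0.31
R2: none=0.23, light=0.83; AND[min(a, b)] → w = 0.23
R3: many=0.72, moderate=0.69; AND[min(a, b)] → w = 0.69
Rules with consequent 'low': {R1, R2, R3} → strengths 0.31, 0.23, 0.69
Aggregate via t-conorm [max(a, b)]: 0.69

0.69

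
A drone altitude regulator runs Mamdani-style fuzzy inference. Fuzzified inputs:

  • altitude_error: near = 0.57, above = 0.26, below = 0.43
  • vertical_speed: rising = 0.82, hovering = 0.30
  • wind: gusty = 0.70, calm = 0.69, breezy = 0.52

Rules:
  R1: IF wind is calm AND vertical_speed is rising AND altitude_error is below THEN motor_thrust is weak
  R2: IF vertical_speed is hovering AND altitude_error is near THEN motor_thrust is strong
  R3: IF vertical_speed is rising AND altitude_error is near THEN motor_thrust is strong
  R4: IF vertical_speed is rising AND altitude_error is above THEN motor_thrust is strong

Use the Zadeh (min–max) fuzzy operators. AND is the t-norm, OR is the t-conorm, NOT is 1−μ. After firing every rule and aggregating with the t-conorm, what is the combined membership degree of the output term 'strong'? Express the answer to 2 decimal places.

0.57

R1: calm=0.69, rising=0.82, below=0.43; AND[min(a, b)] → w = 0.43
R2: hovering=0.30, near=0.57; AND[min(a, b)] → w = 0.30
R3: rising=0.82, near=0.57; AND[min(a, b)] → w = 0.57
R4: rising=0.82, above=0.26; AND[min(a, b)] → w = 0.26
Rules with consequent 'strong': {R2, R3, R4} → strengths 0.30, 0.57, 0.26
Aggregate via t-conorm [max(a, b)]: 0.57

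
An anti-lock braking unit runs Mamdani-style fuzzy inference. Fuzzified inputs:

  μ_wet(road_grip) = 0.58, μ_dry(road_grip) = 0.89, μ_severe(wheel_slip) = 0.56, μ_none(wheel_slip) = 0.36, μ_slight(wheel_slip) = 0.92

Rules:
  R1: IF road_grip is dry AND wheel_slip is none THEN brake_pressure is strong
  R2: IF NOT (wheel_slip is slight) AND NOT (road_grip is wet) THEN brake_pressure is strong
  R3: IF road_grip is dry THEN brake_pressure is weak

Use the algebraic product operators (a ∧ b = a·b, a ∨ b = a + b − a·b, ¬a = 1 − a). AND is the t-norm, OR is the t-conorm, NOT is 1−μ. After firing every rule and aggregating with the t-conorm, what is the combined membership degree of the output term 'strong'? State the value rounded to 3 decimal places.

R1: dry=0.89, none=0.36; AND[a·b] → w = 0.3204
R2: ¬slight=1−0.92=0.08, ¬wet=1−0.58=0.42; AND[a·b] → w = 0.0336
R3: dry=0.89 → w = 0.8900
Rules with consequent 'strong': {R1, R2} → strengths 0.3204, 0.0336
Aggregate via t-conorm [a + b − a·b]: 0.3432

0.343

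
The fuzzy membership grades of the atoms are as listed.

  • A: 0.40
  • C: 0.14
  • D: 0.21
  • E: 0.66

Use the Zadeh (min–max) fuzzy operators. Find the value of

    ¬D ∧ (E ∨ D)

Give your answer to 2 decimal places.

0.66

¬D = 1 − 0.21 = 0.79
E ∨ D = max(a, b) on (0.66, 0.21) = 0.66
¬D ∧ (E ∨ D) = min(a, b) on (0.79, 0.66) = 0.66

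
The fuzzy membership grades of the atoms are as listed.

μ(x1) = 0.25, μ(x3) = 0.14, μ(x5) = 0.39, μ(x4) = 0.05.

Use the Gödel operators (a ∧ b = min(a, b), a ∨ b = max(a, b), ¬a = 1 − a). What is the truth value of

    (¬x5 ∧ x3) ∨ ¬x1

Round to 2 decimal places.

¬x5 = 1 − 0.39 = 0.61
¬x5 ∧ x3 = min(a, b) on (0.61, 0.14) = 0.14
¬x1 = 1 − 0.25 = 0.75
(¬x5 ∧ x3) ∨ ¬x1 = max(a, b) on (0.14, 0.75) = 0.75

0.75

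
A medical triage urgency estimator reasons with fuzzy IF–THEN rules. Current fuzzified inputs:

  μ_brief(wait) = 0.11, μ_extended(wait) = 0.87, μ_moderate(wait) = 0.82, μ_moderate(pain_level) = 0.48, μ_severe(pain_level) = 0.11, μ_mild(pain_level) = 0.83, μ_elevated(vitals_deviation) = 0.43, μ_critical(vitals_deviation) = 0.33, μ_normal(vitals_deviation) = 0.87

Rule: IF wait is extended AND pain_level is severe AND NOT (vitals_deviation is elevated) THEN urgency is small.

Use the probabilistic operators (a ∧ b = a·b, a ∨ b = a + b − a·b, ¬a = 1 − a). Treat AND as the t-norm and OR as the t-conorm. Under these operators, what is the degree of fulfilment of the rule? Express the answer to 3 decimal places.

0.055

firing strength: extended=0.87, severe=0.11, ¬elevated=1−0.43=0.57; AND[a·b] → w = 0.0545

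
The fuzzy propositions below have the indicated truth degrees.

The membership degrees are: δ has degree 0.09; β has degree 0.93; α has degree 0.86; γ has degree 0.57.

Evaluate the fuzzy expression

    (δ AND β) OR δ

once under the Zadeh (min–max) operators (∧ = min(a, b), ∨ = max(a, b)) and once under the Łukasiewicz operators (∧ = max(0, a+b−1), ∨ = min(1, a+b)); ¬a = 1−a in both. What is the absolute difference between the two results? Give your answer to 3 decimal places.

Under Zadeh (min–max):
  δ AND β = min(a, b) on (0.09, 0.93) = 0.09
  (δ AND β) OR δ = max(a, b) on (0.09, 0.09) = 0.09
  → value = 0.0900
Under Łukasiewicz:
  δ AND β = max(0, a+b−1) on (0.09, 0.93) = 0.02
  (δ AND β) OR δ = min(1, a+b) on (0.02, 0.09) = 0.11
  → value = 0.1100
|0.0900 − 0.1100| = 0.020

0.020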